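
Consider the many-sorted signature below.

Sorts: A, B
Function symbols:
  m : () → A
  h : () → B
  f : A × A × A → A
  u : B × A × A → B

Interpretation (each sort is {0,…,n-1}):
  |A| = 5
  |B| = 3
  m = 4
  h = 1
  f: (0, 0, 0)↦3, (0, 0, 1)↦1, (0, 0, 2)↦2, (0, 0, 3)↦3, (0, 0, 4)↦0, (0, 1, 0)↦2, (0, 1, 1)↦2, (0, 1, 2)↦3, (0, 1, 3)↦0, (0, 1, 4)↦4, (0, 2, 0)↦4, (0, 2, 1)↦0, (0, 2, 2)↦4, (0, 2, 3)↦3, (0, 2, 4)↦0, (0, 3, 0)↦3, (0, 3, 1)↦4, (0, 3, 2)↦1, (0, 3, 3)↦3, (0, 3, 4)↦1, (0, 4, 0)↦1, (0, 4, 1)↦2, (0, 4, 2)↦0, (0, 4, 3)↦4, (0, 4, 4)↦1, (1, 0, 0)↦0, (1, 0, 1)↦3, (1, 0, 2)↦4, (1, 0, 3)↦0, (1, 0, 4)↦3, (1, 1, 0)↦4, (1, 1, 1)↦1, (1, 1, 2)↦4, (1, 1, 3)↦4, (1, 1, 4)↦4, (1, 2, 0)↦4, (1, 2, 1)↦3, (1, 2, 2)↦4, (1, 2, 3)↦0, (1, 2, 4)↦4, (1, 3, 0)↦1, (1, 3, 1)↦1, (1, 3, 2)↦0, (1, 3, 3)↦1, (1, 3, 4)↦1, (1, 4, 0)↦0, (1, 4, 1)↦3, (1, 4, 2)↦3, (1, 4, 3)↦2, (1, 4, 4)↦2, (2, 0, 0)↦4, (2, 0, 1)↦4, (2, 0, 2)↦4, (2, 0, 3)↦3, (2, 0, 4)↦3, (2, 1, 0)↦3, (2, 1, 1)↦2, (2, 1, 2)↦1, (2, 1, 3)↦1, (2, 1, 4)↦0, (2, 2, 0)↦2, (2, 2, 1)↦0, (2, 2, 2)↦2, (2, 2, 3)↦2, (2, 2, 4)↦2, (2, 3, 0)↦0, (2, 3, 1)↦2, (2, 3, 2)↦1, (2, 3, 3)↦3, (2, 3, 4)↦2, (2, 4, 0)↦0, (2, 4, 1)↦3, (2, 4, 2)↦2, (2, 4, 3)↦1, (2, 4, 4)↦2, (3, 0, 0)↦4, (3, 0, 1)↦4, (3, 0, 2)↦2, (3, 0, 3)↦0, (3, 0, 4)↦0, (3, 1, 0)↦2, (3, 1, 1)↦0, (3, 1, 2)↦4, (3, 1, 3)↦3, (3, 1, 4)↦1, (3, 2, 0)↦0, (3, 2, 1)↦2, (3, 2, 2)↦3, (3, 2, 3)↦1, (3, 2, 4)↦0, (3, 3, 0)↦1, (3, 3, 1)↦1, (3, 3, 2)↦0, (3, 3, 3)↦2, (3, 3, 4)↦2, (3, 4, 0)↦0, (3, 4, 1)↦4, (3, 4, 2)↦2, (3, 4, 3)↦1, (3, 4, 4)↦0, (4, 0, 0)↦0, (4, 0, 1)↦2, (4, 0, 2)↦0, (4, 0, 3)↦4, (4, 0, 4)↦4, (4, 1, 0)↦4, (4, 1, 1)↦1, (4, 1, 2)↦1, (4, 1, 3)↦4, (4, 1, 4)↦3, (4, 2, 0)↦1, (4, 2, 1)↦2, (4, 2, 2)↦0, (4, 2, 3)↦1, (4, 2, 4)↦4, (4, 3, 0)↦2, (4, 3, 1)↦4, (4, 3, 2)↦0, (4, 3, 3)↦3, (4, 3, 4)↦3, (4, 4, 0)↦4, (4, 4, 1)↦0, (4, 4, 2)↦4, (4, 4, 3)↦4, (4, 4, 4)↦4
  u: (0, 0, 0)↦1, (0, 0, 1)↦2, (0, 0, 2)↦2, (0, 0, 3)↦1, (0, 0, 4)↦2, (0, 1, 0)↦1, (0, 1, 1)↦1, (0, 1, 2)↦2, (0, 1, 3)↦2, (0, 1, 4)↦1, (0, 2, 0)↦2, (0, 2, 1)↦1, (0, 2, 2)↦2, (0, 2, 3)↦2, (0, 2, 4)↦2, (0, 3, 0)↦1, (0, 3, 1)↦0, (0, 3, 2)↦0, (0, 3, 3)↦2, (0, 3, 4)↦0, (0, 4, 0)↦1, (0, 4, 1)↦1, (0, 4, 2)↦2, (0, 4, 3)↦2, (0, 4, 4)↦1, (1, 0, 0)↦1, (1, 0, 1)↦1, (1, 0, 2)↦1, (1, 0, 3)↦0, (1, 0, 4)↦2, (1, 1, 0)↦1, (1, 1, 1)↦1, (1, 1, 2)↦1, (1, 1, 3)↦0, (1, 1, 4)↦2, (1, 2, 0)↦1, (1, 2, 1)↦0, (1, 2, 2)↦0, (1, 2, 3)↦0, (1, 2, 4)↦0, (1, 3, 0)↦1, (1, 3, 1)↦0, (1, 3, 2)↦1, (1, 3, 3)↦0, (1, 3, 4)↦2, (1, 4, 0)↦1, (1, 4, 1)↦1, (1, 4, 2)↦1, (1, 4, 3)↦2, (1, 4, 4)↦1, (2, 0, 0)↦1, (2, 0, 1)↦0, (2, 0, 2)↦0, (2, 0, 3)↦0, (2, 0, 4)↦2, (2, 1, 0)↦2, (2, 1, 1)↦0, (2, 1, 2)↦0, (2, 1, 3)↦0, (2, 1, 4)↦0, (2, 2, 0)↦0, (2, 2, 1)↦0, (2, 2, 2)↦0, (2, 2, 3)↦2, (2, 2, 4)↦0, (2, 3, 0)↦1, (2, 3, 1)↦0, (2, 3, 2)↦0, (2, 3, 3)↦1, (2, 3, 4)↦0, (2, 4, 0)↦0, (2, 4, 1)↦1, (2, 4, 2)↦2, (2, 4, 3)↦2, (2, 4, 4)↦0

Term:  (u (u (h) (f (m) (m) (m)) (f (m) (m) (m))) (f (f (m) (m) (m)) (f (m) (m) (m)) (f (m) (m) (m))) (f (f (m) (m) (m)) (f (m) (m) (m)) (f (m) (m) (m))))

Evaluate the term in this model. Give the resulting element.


value = 1

  h = 1
  m = 4
  m = 4
  m = 4
  (f (m) (m) (m)) = f(4, 4, 4) = 4
  m = 4
  m = 4
  m = 4
  (f (m) (m) (m)) = f(4, 4, 4) = 4
  (u (h) (f (m) (m) (m)) (f (m) (m) (m))) = u(1, 4, 4) = 1
  m = 4
  m = 4
  m = 4
  (f (m) (m) (m)) = f(4, 4, 4) = 4
  m = 4
  m = 4
  m = 4
  (f (m) (m) (m)) = f(4, 4, 4) = 4
  m = 4
  m = 4
  m = 4
  (f (m) (m) (m)) = f(4, 4, 4) = 4
  (f (f (m) (m) (m)) (f (m) (m) (m)) (f (m) (m) (m))) = f(4, 4, 4) = 4
  m = 4
  m = 4
  m = 4
  (f (m) (m) (m)) = f(4, 4, 4) = 4
  m = 4
  m = 4
  m = 4
  (f (m) (m) (m)) = f(4, 4, 4) = 4
  m = 4
  m = 4
  m = 4
  (f (m) (m) (m)) = f(4, 4, 4) = 4
  (f (f (m) (m) (m)) (f (m) (m) (m)) (f (m) (m) (m))) = f(4, 4, 4) = 4
  (u (u (h) (f (m) (m) (m)) (f (m) (m) (m))) (f (f (m) (m) (m)) (f (m) (m) (m)) (f (m) (m) (m))) (f (f (m) (m) (m)) (f (m) (m) (m)) (f (m) (m) (m)))) = u(1, 4, 4) = 1


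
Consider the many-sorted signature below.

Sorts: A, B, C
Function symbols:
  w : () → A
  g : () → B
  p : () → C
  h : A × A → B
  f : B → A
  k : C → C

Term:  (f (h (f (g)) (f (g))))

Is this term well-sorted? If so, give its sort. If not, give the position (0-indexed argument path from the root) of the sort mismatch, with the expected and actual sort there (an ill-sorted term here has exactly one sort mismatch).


well-sorted; sort = A

      (g) : B
    (f (g)) : A
      (g) : B
    (f (g)) : A
  (h (f (g)) (f (g))) : B
(f (h (f (g)) (f (g)))) : A


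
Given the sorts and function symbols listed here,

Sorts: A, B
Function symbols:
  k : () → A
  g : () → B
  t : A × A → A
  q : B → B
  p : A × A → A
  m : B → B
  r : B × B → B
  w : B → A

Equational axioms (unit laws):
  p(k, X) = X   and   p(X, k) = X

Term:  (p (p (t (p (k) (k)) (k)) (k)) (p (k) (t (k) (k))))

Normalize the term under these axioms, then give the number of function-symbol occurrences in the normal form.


1. (p (p (t (p (k) (k)) (k)) (k)) (p (k) (t (k) (k))))  →  (p (t (p (k) (k)) (k)) (p (k) (t (k) (k))))
2. (p (t (p (k) (k)) (k)) (p (k) (t (k) (k))))  →  (p (t (k) (k)) (p (k) (t (k) (k))))
3. (p (t (k) (k)) (p (k) (t (k) (k))))  →  (p (t (k) (k)) (t (k) (k)))
normal form: (p (t (k) (k)) (t (k) (k)))

size = 7


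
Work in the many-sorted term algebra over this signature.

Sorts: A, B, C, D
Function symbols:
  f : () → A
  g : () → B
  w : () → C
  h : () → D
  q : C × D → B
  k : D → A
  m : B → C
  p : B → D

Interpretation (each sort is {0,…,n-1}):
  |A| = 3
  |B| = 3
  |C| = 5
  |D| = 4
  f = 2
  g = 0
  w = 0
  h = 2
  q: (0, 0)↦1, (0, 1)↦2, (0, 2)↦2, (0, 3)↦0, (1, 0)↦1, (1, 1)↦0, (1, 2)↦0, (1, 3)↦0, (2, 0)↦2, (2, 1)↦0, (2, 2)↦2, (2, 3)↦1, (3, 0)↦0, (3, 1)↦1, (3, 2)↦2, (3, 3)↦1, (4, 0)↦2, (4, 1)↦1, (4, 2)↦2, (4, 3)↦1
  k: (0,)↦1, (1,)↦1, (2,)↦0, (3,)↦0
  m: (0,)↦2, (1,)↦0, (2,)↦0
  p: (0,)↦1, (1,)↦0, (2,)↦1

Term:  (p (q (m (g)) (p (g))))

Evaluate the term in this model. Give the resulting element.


  g = 0
  (m (g)) = m(0,) = 2
  g = 0
  (p (g)) = p(0,) = 1
  (q (m (g)) (p (g))) = q(2, 1) = 0
  (p (q (m (g)) (p (g)))) = p(0,) = 1

value = 1


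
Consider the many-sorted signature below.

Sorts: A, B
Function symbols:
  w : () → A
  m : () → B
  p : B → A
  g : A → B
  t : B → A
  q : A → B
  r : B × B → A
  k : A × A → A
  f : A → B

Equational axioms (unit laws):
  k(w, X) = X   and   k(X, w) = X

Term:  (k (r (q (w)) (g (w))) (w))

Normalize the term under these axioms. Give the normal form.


normal form = (r (q (w)) (g (w)))

1. (k (r (q (w)) (g (w))) (w))  →  (r (q (w)) (g (w)))


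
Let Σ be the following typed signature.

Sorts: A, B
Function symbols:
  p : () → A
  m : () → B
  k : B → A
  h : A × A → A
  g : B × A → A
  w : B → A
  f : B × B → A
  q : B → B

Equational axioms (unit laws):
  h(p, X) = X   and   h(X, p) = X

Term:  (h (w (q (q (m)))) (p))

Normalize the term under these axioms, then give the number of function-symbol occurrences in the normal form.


size = 4

1. (h (w (q (q (m)))) (p))  →  (w (q (q (m))))
normal form: (w (q (q (m))))


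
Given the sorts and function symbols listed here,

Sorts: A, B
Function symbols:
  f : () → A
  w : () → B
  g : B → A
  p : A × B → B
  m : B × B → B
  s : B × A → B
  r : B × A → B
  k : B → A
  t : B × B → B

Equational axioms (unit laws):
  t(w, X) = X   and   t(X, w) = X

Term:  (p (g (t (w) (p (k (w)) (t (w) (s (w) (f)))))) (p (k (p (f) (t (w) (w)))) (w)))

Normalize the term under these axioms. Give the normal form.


1. (p (g (t (w) (p (k (w)) (t (w) (s (w) (f)))))) (p (k (p (f) (t (w) (w)))) (w)))  →  (p (g (p (k (w)) (t (w) (s (w) (f))))) (p (k (p (f) (t (w) (w)))) (w)))
2. (p (g (p (k (w)) (t (w) (s (w) (f))))) (p (k (p (f) (t (w) (w)))) (w)))  →  (p (g (p (k (w)) (s (w) (f)))) (p (k (p (f) (t (w) (w)))) (w)))
3. (p (g (p (k (w)) (s (w) (f)))) (p (k (p (f) (t (w) (w)))) (w)))  →  (p (g (p (k (w)) (s (w) (f)))) (p (k (p (f) (w))) (w)))

normal form = (p (g (p (k (w)) (s (w) (f)))) (p (k (p (f) (w))) (w)))


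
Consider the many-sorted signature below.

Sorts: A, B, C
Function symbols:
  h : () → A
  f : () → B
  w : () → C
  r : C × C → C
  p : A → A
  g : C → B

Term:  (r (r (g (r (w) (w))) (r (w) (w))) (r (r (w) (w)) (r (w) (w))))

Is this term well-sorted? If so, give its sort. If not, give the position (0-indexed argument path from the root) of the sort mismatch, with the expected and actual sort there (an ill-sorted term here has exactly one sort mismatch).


ill-sorted at position [0, 0]: expected C, got B

        (w) : C
        (w) : C
      (r (w) (w)) : C
    (g (r (w) (w))) : B
      (w) : C
      (w) : C
    (r (w) (w)) : C
  (r (g (r (w) (w))) (r (w) (w))) : ✗ arg 0 at [0, 0] has sort B, expected C
      (w) : C
      (w) : C
    (r (w) (w)) : C
      (w) : C
      (w) : C
    (r (w) (w)) : C
  (r (r (w) (w)) (r (w) (w))) : C


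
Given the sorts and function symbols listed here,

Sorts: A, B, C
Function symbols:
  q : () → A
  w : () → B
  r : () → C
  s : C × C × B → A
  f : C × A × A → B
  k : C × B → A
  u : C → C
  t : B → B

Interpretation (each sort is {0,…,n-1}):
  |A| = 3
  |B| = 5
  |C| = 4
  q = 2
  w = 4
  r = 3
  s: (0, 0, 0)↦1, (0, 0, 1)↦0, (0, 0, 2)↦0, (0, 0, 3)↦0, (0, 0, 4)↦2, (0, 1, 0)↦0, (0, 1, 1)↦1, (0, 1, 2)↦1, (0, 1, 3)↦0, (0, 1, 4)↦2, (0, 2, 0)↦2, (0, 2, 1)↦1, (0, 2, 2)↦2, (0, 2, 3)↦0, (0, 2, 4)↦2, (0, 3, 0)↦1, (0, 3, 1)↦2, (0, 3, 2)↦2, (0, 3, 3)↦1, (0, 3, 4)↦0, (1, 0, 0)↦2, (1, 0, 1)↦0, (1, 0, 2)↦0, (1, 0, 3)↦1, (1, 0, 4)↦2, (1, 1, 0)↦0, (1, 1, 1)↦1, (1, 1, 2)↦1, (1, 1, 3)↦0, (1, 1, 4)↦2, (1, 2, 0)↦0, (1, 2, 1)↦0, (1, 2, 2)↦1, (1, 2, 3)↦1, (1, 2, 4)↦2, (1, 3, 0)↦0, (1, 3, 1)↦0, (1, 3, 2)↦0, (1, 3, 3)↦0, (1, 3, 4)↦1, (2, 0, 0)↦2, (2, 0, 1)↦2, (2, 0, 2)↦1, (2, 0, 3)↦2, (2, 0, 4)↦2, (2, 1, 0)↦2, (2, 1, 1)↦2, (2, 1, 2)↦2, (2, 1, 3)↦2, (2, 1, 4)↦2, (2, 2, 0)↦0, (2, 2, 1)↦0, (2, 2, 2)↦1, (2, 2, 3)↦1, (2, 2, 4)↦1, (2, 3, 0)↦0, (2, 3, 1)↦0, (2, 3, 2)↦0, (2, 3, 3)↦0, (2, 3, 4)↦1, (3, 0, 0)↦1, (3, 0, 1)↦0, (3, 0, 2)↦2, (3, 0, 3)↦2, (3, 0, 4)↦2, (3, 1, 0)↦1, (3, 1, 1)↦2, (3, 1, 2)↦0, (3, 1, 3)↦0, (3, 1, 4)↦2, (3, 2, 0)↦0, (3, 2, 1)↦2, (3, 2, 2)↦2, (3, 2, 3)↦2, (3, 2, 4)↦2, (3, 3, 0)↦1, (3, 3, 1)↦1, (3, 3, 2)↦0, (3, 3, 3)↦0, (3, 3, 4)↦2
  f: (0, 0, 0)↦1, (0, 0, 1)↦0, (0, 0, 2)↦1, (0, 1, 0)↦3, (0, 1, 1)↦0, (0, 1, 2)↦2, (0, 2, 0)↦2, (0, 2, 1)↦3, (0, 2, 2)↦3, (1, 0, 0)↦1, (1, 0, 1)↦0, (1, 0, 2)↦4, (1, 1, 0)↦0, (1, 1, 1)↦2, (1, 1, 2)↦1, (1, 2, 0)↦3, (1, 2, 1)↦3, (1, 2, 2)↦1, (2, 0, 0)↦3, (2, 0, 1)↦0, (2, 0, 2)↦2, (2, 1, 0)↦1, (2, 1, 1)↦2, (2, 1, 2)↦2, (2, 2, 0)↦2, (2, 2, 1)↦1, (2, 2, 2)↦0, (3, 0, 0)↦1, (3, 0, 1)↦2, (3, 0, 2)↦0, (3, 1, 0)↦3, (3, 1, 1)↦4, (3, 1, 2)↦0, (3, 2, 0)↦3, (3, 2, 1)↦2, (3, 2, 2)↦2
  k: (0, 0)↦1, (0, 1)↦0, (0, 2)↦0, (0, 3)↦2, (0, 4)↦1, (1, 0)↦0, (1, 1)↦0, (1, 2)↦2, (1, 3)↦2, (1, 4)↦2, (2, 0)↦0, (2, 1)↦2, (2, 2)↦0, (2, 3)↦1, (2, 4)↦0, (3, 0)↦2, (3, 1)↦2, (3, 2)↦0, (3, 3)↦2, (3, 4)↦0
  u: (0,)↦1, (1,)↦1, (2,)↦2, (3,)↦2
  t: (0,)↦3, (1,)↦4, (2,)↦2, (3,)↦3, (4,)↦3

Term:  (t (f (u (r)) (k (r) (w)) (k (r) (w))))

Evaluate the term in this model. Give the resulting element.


  r = 3
  (u (r)) = u(3,) = 2
  r = 3
  w = 4
  (k (r) (w)) = k(3, 4) = 0
  r = 3
  w = 4
  (k (r) (w)) = k(3, 4) = 0
  (f (u (r)) (k (r) (w)) (k (r) (w))) = f(2, 0, 0) = 3
  (t (f (u (r)) (k (r) (w)) (k (r) (w)))) = t(3,) = 3

value = 3


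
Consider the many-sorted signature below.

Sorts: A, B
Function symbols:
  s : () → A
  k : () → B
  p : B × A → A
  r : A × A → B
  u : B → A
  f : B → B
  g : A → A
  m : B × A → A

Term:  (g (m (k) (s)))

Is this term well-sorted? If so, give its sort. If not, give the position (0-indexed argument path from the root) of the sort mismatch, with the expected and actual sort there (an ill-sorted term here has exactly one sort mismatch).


well-sorted; sort = A

    (k) : B
    (s) : A
  (m (k) (s)) : A
(g (m (k) (s))) : A


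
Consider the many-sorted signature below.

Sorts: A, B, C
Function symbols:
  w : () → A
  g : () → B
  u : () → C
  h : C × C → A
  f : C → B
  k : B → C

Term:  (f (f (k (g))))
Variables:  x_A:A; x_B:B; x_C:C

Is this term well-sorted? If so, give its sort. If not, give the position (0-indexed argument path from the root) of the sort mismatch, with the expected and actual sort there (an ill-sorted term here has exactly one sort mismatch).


      (g) : B
    (k (g)) : C
  (f (k (g))) : B
(f (f (k (g)))) : ✗ arg 0 at [0] has sort B, expected C

ill-sorted at position [0]: expected C, got B


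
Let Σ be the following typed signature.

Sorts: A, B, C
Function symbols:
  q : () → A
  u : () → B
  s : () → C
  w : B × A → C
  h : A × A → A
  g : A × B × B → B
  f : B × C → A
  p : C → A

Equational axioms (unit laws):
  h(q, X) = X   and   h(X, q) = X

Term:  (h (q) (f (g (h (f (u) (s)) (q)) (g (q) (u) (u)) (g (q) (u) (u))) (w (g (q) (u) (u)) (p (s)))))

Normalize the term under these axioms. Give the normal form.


normal form = (f (g (f (u) (s)) (g (q) (u) (u)) (g (q) (u) (u))) (w (g (q) (u) (u)) (p (s))))

1. (h (q) (f (g (h (f (u) (s)) (q)) (g (q) (u) (u)) (g (q) (u) (u))) (w (g (q) (u) (u)) (p (s)))))  →  (f (g (h (f (u) (s)) (q)) (g (q) (u) (u)) (g (q) (u) (u))) (w (g (q) (u) (u)) (p (s))))
2. (f (g (h (f (u) (s)) (q)) (g (q) (u) (u)) (g (q) (u) (u))) (w (g (q) (u) (u)) (p (s))))  →  (f (g (f (u) (s)) (g (q) (u) (u)) (g (q) (u) (u))) (w (g (q) (u) (u)) (p (s))))


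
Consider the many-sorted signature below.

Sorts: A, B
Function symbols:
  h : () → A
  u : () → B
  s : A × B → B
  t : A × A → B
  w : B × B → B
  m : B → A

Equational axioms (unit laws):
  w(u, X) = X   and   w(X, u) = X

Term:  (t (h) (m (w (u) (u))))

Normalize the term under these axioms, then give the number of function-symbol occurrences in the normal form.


1. (t (h) (m (w (u) (u))))  →  (t (h) (m (u)))
normal form: (t (h) (m (u)))

size = 4


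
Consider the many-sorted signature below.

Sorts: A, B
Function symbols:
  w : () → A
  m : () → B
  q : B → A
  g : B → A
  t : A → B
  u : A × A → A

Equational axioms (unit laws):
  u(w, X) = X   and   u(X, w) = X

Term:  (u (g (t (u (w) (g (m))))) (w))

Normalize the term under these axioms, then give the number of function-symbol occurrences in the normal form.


1. (u (g (t (u (w) (g (m))))) (w))  →  (g (t (u (w) (g (m)))))
2. (g (t (u (w) (g (m)))))  →  (g (t (g (m))))
normal form: (g (t (g (m))))

size = 4


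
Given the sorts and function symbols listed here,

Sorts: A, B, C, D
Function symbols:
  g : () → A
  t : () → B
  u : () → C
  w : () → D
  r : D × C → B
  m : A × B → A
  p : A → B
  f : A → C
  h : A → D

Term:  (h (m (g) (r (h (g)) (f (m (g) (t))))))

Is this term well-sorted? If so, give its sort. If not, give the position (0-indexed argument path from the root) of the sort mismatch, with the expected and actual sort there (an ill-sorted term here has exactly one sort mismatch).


    (g) : A
        (g) : A
      (h (g)) : D
          (g) : A
          (t) : B
        (m (g) (t)) : A
      (f (m (g) (t))) : C
    (r (h (g)) (f (m (g) (t)))) : B
  (m (g) (r (h (g)) (f (m (g) (t))))) : A
(h (m (g) (r (h (g)) (f (m (g) (t)))))) : D

well-sorted; sort = D


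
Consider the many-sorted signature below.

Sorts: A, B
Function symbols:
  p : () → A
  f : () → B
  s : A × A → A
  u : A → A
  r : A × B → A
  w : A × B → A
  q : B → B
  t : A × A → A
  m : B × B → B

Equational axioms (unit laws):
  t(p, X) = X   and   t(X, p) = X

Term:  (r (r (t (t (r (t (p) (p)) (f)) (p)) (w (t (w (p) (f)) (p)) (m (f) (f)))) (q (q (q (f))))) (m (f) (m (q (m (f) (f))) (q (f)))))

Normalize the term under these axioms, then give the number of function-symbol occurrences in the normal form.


size = 26

1. (r (r (t (t (r (t (p) (p)) (f)) (p)) (w (t (w (p) (f)) (p)) (m (f) (f)))) (q (q (q (f))))) (m (f) (m (q (m (f) (f))) (q (f)))))  →  (r (r (t (r (t (p) (p)) (f)) (w (t (w (p) (f)) (p)) (m (f) (f)))) (q (q (q (f))))) (m (f) (m (q (m (f) (f))) (q (f)))))
2. (r (r (t (r (t (p) (p)) (f)) (w (t (w (p) (f)) (p)) (m (f) (f)))) (q (q (q (f))))) (m (f) (m (q (m (f) (f))) (q (f)))))  →  (r (r (t (r (p) (f)) (w (t (w (p) (f)) (p)) (m (f) (f)))) (q (q (q (f))))) (m (f) (m (q (m (f) (f))) (q (f)))))
3. (r (r (t (r (p) (f)) (w (t (w (p) (f)) (p)) (m (f) (f)))) (q (q (q (f))))) (m (f) (m (q (m (f) (f))) (q (f)))))  →  (r (r (t (r (p) (f)) (w (w (p) (f)) (m (f) (f)))) (q (q (q (f))))) (m (f) (m (q (m (f) (f))) (q (f)))))
normal form: (r (r (t (r (p) (f)) (w (w (p) (f)) (m (f) (f)))) (q (q (q (f))))) (m (f) (m (q (m (f) (f))) (q (f)))))


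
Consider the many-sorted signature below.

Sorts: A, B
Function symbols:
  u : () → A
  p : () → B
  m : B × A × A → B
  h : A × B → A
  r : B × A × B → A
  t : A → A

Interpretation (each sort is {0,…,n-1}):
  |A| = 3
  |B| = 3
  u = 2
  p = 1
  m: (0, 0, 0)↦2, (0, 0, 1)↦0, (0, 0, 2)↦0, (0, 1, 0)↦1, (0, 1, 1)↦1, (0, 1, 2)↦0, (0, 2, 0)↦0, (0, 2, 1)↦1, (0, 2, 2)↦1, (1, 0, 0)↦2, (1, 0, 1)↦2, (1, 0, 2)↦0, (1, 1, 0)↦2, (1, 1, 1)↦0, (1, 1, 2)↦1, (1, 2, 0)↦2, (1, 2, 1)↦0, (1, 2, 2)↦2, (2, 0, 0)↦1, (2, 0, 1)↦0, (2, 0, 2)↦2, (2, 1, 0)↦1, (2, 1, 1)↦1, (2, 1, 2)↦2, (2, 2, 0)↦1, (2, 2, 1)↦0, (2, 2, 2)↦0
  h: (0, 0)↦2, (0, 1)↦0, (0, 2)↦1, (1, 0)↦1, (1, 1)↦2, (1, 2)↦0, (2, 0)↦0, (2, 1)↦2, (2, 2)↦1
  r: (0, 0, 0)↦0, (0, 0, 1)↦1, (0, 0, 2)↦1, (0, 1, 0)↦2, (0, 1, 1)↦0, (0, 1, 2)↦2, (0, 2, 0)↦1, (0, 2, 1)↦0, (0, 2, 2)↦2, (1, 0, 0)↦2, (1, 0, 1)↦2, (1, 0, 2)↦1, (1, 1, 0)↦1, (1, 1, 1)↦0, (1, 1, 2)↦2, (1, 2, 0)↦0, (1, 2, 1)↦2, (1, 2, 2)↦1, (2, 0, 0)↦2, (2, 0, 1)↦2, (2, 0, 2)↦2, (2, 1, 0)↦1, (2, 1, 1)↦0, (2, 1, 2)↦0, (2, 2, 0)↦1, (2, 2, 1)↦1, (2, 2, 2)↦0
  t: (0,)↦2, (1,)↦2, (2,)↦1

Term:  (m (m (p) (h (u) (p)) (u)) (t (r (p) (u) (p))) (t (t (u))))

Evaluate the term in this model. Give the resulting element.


  p = 1
  u = 2
  p = 1
  (h (u) (p)) = h(2, 1) = 2
  u = 2
  (m (p) (h (u) (p)) (u)) = m(1, 2, 2) = 2
  p = 1
  u = 2
  p = 1
  (r (p) (u) (p)) = r(1, 2, 1) = 2
  (t (r (p) (u) (p))) = t(2,) = 1
  u = 2
  (t (u)) = t(2,) = 1
  (t (t (u))) = t(1,) = 2
  (m (m (p) (h (u) (p)) (u)) (t (r (p) (u) (p))) (t (t (u)))) = m(2, 1, 2) = 2

value = 2


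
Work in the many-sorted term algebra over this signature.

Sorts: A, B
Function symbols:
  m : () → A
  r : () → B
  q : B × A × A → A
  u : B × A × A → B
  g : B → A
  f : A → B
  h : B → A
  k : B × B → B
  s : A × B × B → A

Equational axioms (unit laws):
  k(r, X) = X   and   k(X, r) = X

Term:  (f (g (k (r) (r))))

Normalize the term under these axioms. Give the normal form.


normal form = (f (g (r)))

1. (f (g (k (r) (r))))  →  (f (g (r)))


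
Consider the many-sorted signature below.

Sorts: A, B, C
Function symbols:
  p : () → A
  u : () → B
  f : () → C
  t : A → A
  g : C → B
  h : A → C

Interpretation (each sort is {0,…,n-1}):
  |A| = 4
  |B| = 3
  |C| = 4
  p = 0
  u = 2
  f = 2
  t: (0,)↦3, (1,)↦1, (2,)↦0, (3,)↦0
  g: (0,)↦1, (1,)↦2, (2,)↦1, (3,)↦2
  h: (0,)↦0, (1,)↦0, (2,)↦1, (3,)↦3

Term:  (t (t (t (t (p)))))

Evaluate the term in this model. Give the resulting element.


value = 0

  p = 0
  (t (p)) = t(0,) = 3
  (t (t (p))) = t(3,) = 0
  (t (t (t (p)))) = t(0,) = 3
  (t (t (t (t (p))))) = t(3,) = 0


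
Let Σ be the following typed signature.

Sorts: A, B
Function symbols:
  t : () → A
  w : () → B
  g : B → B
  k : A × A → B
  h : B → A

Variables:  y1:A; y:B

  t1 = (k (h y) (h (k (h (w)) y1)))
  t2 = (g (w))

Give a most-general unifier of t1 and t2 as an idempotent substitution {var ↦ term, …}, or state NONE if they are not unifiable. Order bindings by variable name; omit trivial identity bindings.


head clash or occurs-check failure — not unifiable

NONE (not unifiable)


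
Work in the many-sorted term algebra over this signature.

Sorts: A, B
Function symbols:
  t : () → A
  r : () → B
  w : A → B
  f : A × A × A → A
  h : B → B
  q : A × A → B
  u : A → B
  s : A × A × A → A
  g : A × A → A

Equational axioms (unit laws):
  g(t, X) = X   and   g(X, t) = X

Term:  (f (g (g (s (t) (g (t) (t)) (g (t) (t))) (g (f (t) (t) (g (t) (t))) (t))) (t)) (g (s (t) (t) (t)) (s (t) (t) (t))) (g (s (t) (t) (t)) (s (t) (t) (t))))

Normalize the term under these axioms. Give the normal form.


normal form = (f (g (s (t) (t) (t)) (f (t) (t) (t))) (g (s (t) (t) (t)) (s (t) (t) (t))) (g (s (t) (t) (t)) (s (t) (t) (t))))

1. (f (g (g (s (t) (g (t) (t)) (g (t) (t))) (g (f (t) (t) (g (t) (t))) (t))) (t)) (g (s (t) (t) (t)) (s (t) (t) (t))) (g (s (t) (t) (t)) (s (t) (t) (t))))  →  (f (g (s (t) (g (t) (t)) (g (t) (t))) (g (f (t) (t) (g (t) (t))) (t))) (g (s (t) (t) (t)) (s (t) (t) (t))) (g (s (t) (t) (t)) (s (t) (t) (t))))
2. (f (g (s (t) (g (t) (t)) (g (t) (t))) (g (f (t) (t) (g (t) (t))) (t))) (g (s (t) (t) (t)) (s (t) (t) (t))) (g (s (t) (t) (t)) (s (t) (t) (t))))  →  (f (g (s (t) (t) (g (t) (t))) (g (f (t) (t) (g (t) (t))) (t))) (g (s (t) (t) (t)) (s (t) (t) (t))) (g (s (t) (t) (t)) (s (t) (t) (t))))
3. (f (g (s (t) (t) (g (t) (t))) (g (f (t) (t) (g (t) (t))) (t))) (g (s (t) (t) (t)) (s (t) (t) (t))) (g (s (t) (t) (t)) (s (t) (t) (t))))  →  (f (g (s (t) (t) (t)) (g (f (t) (t) (g (t) (t))) (t))) (g (s (t) (t) (t)) (s (t) (t) (t))) (g (s (t) (t) (t)) (s (t) (t) (t))))
4. (f (g (s (t) (t) (t)) (g (f (t) (t) (g (t) (t))) (t))) (g (s (t) (t) (t)) (s (t) (t) (t))) (g (s (t) (t) (t)) (s (t) (t) (t))))  →  (f (g (s (t) (t) (t)) (f (t) (t) (g (t) (t)))) (g (s (t) (t) (t)) (s (t) (t) (t))) (g (s (t) (t) (t)) (s (t) (t) (t))))
5. (f (g (s (t) (t) (t)) (f (t) (t) (g (t) (t)))) (g (s (t) (t) (t)) (s (t) (t) (t))) (g (s (t) (t) (t)) (s (t) (t) (t))))  →  (f (g (s (t) (t) (t)) (f (t) (t) (t))) (g (s (t) (t) (t)) (s (t) (t) (t))) (g (s (t) (t) (t)) (s (t) (t) (t))))


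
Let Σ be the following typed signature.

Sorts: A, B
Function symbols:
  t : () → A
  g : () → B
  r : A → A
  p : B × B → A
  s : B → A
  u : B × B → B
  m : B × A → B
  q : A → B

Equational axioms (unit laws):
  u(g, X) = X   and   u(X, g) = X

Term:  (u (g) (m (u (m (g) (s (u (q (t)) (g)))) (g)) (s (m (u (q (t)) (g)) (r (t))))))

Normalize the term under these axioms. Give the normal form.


normal form = (m (m (g) (s (q (t)))) (s (m (q (t)) (r (t)))))

1. (u (g) (m (u (m (g) (s (u (q (t)) (g)))) (g)) (s (m (u (q (t)) (g)) (r (t))))))  →  (m (u (m (g) (s (u (q (t)) (g)))) (g)) (s (m (u (q (t)) (g)) (r (t)))))
2. (m (u (m (g) (s (u (q (t)) (g)))) (g)) (s (m (u (q (t)) (g)) (r (t)))))  →  (m (m (g) (s (u (q (t)) (g)))) (s (m (u (q (t)) (g)) (r (t)))))
3. (m (m (g) (s (u (q (t)) (g)))) (s (m (u (q (t)) (g)) (r (t)))))  →  (m (m (g) (s (q (t)))) (s (m (u (q (t)) (g)) (r (t)))))
4. (m (m (g) (s (q (t)))) (s (m (u (q (t)) (g)) (r (t)))))  →  (m (m (g) (s (q (t)))) (s (m (q (t)) (r (t)))))


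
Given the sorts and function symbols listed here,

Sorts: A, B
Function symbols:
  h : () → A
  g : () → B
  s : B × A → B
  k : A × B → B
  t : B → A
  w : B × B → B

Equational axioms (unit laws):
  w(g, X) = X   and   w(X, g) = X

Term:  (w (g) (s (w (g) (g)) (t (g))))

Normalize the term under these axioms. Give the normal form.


1. (w (g) (s (w (g) (g)) (t (g))))  →  (s (w (g) (g)) (t (g)))
2. (s (w (g) (g)) (t (g)))  →  (s (g) (t (g)))

normal form = (s (g) (t (g)))


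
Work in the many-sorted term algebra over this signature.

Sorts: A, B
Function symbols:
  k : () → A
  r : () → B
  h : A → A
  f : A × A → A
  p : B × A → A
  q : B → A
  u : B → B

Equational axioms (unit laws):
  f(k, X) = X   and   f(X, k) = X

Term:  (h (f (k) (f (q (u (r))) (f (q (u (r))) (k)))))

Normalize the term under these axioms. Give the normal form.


1. (h (f (k) (f (q (u (r))) (f (q (u (r))) (k)))))  →  (h (f (q (u (r))) (f (q (u (r))) (k))))
2. (h (f (q (u (r))) (f (q (u (r))) (k))))  →  (h (f (q (u (r))) (q (u (r)))))

normal form = (h (f (q (u (r))) (q (u (r)))))


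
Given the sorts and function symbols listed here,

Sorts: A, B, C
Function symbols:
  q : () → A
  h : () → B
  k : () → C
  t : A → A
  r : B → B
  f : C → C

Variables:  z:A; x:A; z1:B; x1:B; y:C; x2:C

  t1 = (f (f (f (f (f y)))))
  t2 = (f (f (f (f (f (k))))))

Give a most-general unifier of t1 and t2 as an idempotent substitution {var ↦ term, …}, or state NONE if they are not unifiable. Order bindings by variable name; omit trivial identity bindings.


{y ↦ (k)}


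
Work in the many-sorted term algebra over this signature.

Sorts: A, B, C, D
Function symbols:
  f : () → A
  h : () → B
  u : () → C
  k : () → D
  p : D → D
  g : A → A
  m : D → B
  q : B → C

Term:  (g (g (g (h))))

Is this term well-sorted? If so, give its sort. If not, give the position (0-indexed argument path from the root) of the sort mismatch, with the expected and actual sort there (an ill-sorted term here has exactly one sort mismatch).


      (h) : B
    (g (h)) : ✗ arg 0 at [0, 0, 0] has sort B, expected A

ill-sorted at position [0, 0, 0]: expected A, got B


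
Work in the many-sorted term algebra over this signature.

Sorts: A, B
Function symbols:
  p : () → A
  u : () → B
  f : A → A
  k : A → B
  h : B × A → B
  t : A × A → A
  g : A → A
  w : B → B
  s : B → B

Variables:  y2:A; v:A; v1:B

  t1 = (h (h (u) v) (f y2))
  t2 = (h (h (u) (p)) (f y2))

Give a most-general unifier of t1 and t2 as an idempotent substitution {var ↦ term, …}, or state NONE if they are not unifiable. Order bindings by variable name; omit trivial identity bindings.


{v ↦ (p)}


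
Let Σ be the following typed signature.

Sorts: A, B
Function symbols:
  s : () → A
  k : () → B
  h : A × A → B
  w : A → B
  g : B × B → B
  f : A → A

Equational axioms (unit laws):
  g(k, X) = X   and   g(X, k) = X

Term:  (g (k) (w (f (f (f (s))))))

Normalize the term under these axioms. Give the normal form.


1. (g (k) (w (f (f (f (s))))))  →  (w (f (f (f (s)))))

normal form = (w (f (f (f (s)))))


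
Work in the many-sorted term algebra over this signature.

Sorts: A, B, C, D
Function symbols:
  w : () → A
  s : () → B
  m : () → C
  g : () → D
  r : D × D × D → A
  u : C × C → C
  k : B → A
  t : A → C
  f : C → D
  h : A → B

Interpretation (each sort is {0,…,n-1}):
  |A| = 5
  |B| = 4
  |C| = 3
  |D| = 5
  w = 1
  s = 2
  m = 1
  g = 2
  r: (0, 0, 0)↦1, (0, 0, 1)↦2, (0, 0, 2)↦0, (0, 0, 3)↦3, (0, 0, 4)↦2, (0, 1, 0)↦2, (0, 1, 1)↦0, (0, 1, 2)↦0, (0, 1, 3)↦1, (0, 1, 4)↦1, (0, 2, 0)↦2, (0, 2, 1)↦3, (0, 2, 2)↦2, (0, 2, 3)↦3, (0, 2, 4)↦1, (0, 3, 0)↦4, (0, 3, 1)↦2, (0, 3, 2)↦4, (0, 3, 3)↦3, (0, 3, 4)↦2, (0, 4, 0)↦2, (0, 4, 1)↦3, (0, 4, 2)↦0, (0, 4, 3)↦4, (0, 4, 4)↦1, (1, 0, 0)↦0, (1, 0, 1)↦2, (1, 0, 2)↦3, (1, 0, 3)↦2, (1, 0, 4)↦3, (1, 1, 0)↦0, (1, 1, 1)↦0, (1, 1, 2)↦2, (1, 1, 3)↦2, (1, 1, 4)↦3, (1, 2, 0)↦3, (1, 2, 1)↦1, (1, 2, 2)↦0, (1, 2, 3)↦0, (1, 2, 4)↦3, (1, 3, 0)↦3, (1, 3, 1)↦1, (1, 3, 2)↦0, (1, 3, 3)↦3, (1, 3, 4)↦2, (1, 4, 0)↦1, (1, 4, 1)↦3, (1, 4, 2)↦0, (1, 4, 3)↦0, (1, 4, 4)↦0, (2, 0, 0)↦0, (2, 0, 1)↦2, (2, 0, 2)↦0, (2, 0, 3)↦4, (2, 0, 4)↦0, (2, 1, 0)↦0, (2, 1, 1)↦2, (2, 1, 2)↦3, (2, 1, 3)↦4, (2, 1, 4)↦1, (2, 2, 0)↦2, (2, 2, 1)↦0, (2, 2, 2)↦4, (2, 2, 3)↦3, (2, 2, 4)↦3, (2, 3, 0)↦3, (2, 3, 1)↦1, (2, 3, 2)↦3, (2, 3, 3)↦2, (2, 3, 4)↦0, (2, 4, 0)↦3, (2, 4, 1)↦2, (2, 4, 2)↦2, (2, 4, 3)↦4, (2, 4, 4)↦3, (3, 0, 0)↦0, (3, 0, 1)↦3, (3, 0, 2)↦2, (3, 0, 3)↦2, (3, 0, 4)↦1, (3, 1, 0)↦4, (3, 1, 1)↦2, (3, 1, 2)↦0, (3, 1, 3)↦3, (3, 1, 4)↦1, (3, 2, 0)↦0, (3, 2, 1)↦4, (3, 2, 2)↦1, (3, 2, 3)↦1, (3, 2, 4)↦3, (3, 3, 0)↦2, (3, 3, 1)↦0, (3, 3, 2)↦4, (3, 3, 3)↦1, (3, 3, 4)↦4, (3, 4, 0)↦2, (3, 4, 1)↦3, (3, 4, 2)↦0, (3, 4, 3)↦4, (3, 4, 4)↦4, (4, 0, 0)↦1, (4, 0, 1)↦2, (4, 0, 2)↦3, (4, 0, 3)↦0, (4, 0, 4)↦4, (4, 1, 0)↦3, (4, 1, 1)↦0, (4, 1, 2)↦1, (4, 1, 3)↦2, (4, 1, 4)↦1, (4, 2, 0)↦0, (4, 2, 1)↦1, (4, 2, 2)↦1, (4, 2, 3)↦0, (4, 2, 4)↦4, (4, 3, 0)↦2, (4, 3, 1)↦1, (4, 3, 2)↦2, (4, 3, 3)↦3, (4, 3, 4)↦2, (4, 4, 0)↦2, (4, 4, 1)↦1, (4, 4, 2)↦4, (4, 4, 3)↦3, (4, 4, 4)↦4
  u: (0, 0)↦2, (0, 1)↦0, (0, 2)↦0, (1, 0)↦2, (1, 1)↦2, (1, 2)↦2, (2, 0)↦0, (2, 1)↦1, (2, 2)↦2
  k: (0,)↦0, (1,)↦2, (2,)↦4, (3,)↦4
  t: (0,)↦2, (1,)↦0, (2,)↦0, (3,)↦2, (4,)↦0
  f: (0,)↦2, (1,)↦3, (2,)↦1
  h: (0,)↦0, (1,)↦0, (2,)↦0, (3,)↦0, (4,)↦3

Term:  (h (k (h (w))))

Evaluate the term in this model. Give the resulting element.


value = 0

  w = 1
  (h (w)) = h(1,) = 0
  (k (h (w))) = k(0,) = 0
  (h (k (h (w)))) = h(0,) = 0


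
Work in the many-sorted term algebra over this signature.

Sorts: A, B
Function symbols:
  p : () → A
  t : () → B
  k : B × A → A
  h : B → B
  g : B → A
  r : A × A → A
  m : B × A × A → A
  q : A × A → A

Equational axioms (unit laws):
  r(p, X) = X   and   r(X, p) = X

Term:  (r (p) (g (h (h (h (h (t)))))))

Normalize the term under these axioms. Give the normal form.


1. (r (p) (g (h (h (h (h (t)))))))  →  (g (h (h (h (h (t))))))

normal form = (g (h (h (h (h (t))))))


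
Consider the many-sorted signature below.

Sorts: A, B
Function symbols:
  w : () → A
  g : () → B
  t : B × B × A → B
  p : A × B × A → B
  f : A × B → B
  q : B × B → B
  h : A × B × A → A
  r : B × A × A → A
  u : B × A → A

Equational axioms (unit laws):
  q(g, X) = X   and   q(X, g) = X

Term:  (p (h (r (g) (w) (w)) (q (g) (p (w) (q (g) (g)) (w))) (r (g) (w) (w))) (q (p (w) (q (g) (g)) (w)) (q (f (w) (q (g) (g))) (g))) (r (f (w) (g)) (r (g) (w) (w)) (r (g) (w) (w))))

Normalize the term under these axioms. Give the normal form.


1. (p (h (r (g) (w) (w)) (q (g) (p (w) (q (g) (g)) (w))) (r (g) (w) (w))) (q (p (w) (q (g) (g)) (w)) (q (f (w) (q (g) (g))) (g))) (r (f (w) (g)) (r (g) (w) (w)) (r (g) (w) (w))))  →  (p (h (r (g) (w) (w)) (p (w) (q (g) (g)) (w)) (r (g) (w) (w))) (q (p (w) (q (g) (g)) (w)) (q (f (w) (q (g) (g))) (g))) (r (f (w) (g)) (r (g) (w) (w)) (r (g) (w) (w))))
2. (p (h (r (g) (w) (w)) (p (w) (q (g) (g)) (w)) (r (g) (w) (w))) (q (p (w) (q (g) (g)) (w)) (q (f (w) (q (g) (g))) (g))) (r (f (w) (g)) (r (g) (w) (w)) (r (g) (w) (w))))  →  (p (h (r (g) (w) (w)) (p (w) (g) (w)) (r (g) (w) (w))) (q (p (w) (q (g) (g)) (w)) (q (f (w) (q (g) (g))) (g))) (r (f (w) (g)) (r (g) (w) (w)) (r (g) (w) (w))))
3. (p (h (r (g) (w) (w)) (p (w) (g) (w)) (r (g) (w) (w))) (q (p (w) (q (g) (g)) (w)) (q (f (w) (q (g) (g))) (g))) (r (f (w) (g)) (r (g) (w) (w)) (r (g) (w) (w))))  →  (p (h (r (g) (w) (w)) (p (w) (g) (w)) (r (g) (w) (w))) (q (p (w) (g) (w)) (q (f (w) (q (g) (g))) (g))) (r (f (w) (g)) (r (g) (w) (w)) (r (g) (w) (w))))
4. (p (h (r (g) (w) (w)) (p (w) (g) (w)) (r (g) (w) (w))) (q (p (w) (g) (w)) (q (f (w) (q (g) (g))) (g))) (r (f (w) (g)) (r (g) (w) (w)) (r (g) (w) (w))))  →  (p (h (r (g) (w) (w)) (p (w) (g) (w)) (r (g) (w) (w))) (q (p (w) (g) (w)) (f (w) (q (g) (g)))) (r (f (w) (g)) (r (g) (w) (w)) (r (g) (w) (w))))
5. (p (h (r (g) (w) (w)) (p (w) (g) (w)) (r (g) (w) (w))) (q (p (w) (g) (w)) (f (w) (q (g) (g)))) (r (f (w) (g)) (r (g) (w) (w)) (r (g) (w) (w))))  →  (p (h (r (g) (w) (w)) (p (w) (g) (w)) (r (g) (w) (w))) (q (p (w) (g) (w)) (f (w) (g))) (r (f (w) (g)) (r (g) (w) (w)) (r (g) (w) (w))))

normal form = (p (h (r (g) (w) (w)) (p (w) (g) (w)) (r (g) (w) (w))) (q (p (w) (g) (w)) (f (w) (g))) (r (f (w) (g)) (r (g) (w) (w)) (r (g) (w) (w))))


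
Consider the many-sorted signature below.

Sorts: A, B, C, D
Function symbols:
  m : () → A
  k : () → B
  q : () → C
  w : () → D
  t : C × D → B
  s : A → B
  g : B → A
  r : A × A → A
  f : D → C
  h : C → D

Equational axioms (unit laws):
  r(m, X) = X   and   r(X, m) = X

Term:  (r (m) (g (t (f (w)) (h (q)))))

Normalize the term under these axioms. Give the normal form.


normal form = (g (t (f (w)) (h (q))))

1. (r (m) (g (t (f (w)) (h (q)))))  →  (g (t (f (w)) (h (q))))


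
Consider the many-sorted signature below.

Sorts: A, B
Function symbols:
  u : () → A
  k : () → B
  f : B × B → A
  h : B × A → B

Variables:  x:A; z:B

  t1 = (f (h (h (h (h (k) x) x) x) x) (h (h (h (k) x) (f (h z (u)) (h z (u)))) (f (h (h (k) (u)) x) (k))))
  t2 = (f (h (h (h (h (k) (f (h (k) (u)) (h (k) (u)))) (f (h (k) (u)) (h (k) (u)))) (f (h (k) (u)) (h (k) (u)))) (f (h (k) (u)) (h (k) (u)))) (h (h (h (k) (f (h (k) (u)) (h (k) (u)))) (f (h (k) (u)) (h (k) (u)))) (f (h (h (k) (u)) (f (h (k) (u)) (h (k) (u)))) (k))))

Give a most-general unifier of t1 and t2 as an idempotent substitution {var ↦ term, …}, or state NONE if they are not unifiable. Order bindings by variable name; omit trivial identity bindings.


{x ↦ (f (h (k) (u)) (h (k) (u))), z ↦ (k)}


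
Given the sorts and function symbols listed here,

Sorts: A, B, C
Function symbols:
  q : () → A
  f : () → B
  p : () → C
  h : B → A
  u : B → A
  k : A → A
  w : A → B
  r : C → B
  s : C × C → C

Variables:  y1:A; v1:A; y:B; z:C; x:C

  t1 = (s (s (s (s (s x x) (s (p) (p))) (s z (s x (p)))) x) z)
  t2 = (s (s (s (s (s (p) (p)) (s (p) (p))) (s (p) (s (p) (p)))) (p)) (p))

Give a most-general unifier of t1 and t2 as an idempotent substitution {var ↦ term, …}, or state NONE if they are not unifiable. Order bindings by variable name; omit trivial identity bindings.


{x ↦ (p), z ↦ (p)}


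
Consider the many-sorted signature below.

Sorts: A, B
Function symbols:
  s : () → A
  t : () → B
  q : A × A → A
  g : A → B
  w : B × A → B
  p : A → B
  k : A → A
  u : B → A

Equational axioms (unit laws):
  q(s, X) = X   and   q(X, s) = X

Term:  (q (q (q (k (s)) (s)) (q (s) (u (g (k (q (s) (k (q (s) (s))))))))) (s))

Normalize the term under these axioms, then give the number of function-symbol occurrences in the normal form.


1. (q (q (q (k (s)) (s)) (q (s) (u (g (k (q (s) (k (q (s) (s))))))))) (s))  →  (q (q (k (s)) (s)) (q (s) (u (g (k (q (s) (k (q (s) (s)))))))))
2. (q (q (k (s)) (s)) (q (s) (u (g (k (q (s) (k (q (s) (s)))))))))  →  (q (k (s)) (q (s) (u (g (k (q (s) (k (q (s) (s)))))))))
3. (q (k (s)) (q (s) (u (g (k (q (s) (k (q (s) (s)))))))))  →  (q (k (s)) (u (g (k (q (s) (k (q (s) (s))))))))
4. (q (k (s)) (u (g (k (q (s) (k (q (s) (s))))))))  →  (q (k (s)) (u (g (k (k (q (s) (s)))))))
5. (q (k (s)) (u (g (k (k (q (s) (s)))))))  →  (q (k (s)) (u (g (k (k (s))))))
normal form: (q (k (s)) (u (g (k (k (s))))))

size = 8


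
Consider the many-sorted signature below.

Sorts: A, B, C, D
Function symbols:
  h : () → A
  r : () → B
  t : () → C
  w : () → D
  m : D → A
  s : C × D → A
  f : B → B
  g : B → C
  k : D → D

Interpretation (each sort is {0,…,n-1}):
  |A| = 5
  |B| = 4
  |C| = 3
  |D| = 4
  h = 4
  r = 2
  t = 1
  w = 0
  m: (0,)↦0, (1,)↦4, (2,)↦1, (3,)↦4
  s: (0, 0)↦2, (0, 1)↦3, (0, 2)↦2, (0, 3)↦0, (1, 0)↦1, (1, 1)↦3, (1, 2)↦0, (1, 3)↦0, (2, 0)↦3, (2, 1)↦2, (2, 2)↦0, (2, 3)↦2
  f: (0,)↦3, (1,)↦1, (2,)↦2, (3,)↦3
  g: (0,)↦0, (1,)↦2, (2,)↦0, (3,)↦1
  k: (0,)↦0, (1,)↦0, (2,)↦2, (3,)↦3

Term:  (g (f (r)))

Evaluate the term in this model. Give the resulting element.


  r = 2
  (f (r)) = f(2,) = 2
  (g (f (r))) = g(2,) = 0

value = 0


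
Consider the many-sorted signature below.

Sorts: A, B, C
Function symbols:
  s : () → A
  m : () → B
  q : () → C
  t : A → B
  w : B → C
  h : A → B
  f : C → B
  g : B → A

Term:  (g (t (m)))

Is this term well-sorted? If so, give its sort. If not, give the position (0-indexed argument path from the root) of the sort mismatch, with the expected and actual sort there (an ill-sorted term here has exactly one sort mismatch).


ill-sorted at position [0, 0]: expected A, got B

    (m) : B
  (t (m)) : ✗ arg 0 at [0, 0] has sort B, expected A


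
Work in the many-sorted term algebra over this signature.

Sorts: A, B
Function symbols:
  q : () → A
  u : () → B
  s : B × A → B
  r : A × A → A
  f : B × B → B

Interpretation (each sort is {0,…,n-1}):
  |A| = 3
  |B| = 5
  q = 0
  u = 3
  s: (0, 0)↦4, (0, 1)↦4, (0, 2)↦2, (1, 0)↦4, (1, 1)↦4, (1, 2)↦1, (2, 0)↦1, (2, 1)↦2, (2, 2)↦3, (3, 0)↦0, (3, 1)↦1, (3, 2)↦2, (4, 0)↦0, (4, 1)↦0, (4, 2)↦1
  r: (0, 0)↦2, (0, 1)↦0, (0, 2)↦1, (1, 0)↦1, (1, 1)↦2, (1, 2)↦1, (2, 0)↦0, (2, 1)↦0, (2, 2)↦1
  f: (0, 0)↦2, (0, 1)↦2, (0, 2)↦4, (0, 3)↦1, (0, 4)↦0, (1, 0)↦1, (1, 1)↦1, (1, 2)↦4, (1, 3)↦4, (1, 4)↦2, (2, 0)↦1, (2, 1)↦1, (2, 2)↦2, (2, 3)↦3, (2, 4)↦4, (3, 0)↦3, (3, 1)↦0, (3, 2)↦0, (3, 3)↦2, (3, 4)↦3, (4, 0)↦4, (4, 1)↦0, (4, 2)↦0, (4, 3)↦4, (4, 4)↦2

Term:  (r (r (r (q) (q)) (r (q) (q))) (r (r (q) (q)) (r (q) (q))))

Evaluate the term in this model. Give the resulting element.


  q = 0
  q = 0
  (r (q) (q)) = r(0, 0) = 2
  q = 0
  q = 0
  (r (q) (q)) = r(0, 0) = 2
  (r (r (q) (q)) (r (q) (q))) = r(2, 2) = 1
  q = 0
  q = 0
  (r (q) (q)) = r(0, 0) = 2
  q = 0
  q = 0
  (r (q) (q)) = r(0, 0) = 2
  (r (r (q) (q)) (r (q) (q))) = r(2, 2) = 1
  (r (r (r (q) (q)) (r (q) (q))) (r (r (q) (q)) (r (q) (q)))) = r(1, 1) = 2

value = 2


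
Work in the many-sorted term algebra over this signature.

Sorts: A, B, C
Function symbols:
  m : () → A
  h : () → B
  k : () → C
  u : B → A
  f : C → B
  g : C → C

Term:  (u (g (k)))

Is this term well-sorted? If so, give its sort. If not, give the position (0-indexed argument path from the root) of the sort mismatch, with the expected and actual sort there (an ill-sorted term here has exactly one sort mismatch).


    (k) : C
  (g (k)) : C
(u (g (k))) : ✗ arg 0 at [0] has sort C, expected B

ill-sorted at position [0]: expected B, got C


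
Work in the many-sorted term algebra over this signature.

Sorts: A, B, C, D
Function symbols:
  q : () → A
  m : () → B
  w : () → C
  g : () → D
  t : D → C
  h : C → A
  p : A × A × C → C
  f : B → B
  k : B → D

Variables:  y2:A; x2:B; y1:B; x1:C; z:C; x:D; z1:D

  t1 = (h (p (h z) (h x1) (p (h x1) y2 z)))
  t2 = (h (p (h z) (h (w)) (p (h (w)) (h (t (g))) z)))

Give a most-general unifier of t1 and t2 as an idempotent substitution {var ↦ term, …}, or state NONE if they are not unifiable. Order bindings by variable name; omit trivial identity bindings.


{x1 ↦ (w), y2 ↦ (h (t (g)))}


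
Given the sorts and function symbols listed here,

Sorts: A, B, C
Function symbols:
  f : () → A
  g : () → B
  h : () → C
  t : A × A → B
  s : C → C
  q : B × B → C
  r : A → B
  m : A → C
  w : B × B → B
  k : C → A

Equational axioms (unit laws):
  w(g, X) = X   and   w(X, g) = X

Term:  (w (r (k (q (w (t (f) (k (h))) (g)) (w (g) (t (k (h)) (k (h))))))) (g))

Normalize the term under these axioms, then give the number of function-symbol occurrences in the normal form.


size = 12

1. (w (r (k (q (w (t (f) (k (h))) (g)) (w (g) (t (k (h)) (k (h))))))) (g))  →  (r (k (q (w (t (f) (k (h))) (g)) (w (g) (t (k (h)) (k (h)))))))
2. (r (k (q (w (t (f) (k (h))) (g)) (w (g) (t (k (h)) (k (h)))))))  →  (r (k (q (t (f) (k (h))) (w (g) (t (k (h)) (k (h)))))))
3. (r (k (q (t (f) (k (h))) (w (g) (t (k (h)) (k (h)))))))  →  (r (k (q (t (f) (k (h))) (t (k (h)) (k (h))))))
normal form: (r (k (q (t (f) (k (h))) (t (k (h)) (k (h))))))
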